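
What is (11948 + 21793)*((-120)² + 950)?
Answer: 517924350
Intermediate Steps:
(11948 + 21793)*((-120)² + 950) = 33741*(14400 + 950) = 33741*15350 = 517924350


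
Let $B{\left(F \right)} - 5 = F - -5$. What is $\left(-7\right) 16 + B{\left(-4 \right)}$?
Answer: $-106$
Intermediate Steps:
$B{\left(F \right)} = 10 + F$ ($B{\left(F \right)} = 5 + \left(F - -5\right) = 5 + \left(F + 5\right) = 5 + \left(5 + F\right) = 10 + F$)
$\left(-7\right) 16 + B{\left(-4 \right)} = \left(-7\right) 16 + \left(10 - 4\right) = -112 + 6 = -106$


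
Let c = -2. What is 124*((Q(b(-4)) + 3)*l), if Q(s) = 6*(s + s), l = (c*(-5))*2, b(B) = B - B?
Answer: 7440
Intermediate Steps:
b(B) = 0
l = 20 (l = -2*(-5)*2 = 10*2 = 20)
Q(s) = 12*s (Q(s) = 6*(2*s) = 12*s)
124*((Q(b(-4)) + 3)*l) = 124*((12*0 + 3)*20) = 124*((0 + 3)*20) = 124*(3*20) = 124*60 = 7440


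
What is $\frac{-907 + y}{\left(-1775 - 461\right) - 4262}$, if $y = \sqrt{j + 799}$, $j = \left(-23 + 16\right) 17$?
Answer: $\frac{907}{6498} - \frac{\sqrt{170}}{3249} \approx 0.13557$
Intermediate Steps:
$j = -119$ ($j = \left(-7\right) 17 = -119$)
$y = 2 \sqrt{170}$ ($y = \sqrt{-119 + 799} = \sqrt{680} = 2 \sqrt{170} \approx 26.077$)
$\frac{-907 + y}{\left(-1775 - 461\right) - 4262} = \frac{-907 + 2 \sqrt{170}}{\left(-1775 - 461\right) - 4262} = \frac{-907 + 2 \sqrt{170}}{-2236 - 4262} = \frac{-907 + 2 \sqrt{170}}{-6498} = \left(-907 + 2 \sqrt{170}\right) \left(- \frac{1}{6498}\right) = \frac{907}{6498} - \frac{\sqrt{170}}{3249}$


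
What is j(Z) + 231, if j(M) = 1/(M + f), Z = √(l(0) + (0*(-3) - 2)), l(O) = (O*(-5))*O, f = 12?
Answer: 16869/73 - I*√2/146 ≈ 231.08 - 0.0096864*I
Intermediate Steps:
l(O) = -5*O² (l(O) = (-5*O)*O = -5*O²)
Z = I*√2 (Z = √(-5*0² + (0*(-3) - 2)) = √(-5*0 + (0 - 2)) = √(0 - 2) = √(-2) = I*√2 ≈ 1.4142*I)
j(M) = 1/(12 + M) (j(M) = 1/(M + 12) = 1/(12 + M))
j(Z) + 231 = 1/(12 + I*√2) + 231 = 231 + 1/(12 + I*√2)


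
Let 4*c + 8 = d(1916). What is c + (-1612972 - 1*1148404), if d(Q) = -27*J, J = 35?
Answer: -11046457/4 ≈ -2.7616e+6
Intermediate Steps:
d(Q) = -945 (d(Q) = -27*35 = -945)
c = -953/4 (c = -2 + (¼)*(-945) = -2 - 945/4 = -953/4 ≈ -238.25)
c + (-1612972 - 1*1148404) = -953/4 + (-1612972 - 1*1148404) = -953/4 + (-1612972 - 1148404) = -953/4 - 2761376 = -11046457/4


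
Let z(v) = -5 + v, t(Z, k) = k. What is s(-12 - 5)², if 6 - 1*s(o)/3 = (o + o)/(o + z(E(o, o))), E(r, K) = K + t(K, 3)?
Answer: 8281/36 ≈ 230.03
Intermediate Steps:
E(r, K) = 3 + K (E(r, K) = K + 3 = 3 + K)
s(o) = 18 - 6*o/(-2 + 2*o) (s(o) = 18 - 3*(o + o)/(o + (-5 + (3 + o))) = 18 - 3*2*o/(o + (-2 + o)) = 18 - 3*2*o/(-2 + 2*o) = 18 - 6*o/(-2 + 2*o))
s(-12 - 5)² = (3*(-6 + 5*(-12 - 5))/(-1 + (-12 - 5)))² = (3*(-6 + 5*(-17))/(-1 - 17))² = (3*(-6 - 85)/(-18))² = (3*(-1/18)*(-91))² = (91/6)² = 8281/36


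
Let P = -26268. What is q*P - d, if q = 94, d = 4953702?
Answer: -7422894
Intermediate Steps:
q*P - d = 94*(-26268) - 1*4953702 = -2469192 - 4953702 = -7422894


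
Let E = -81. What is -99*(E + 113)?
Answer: -3168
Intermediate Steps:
-99*(E + 113) = -99*(-81 + 113) = -99*32 = -3168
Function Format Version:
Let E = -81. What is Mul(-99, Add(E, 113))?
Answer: -3168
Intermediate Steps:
Mul(-99, Add(E, 113)) = Mul(-99, Add(-81, 113)) = Mul(-99, 32) = -3168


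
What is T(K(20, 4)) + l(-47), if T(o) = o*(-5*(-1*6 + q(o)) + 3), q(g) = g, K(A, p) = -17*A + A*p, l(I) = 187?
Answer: -346393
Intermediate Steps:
T(o) = o*(33 - 5*o) (T(o) = o*(-5*(-1*6 + o) + 3) = o*(-5*(-6 + o) + 3) = o*((30 - 5*o) + 3) = o*(33 - 5*o))
T(K(20, 4)) + l(-47) = (20*(-17 + 4))*(33 - 100*(-17 + 4)) + 187 = (20*(-13))*(33 - 100*(-13)) + 187 = -260*(33 - 5*(-260)) + 187 = -260*(33 + 1300) + 187 = -260*1333 + 187 = -346580 + 187 = -346393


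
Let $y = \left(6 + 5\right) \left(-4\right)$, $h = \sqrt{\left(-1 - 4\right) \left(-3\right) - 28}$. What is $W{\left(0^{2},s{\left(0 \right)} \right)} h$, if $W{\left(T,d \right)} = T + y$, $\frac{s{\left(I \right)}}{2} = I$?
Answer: $- 44 i \sqrt{13} \approx - 158.64 i$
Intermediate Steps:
$s{\left(I \right)} = 2 I$
$h = i \sqrt{13}$ ($h = \sqrt{\left(-5\right) \left(-3\right) - 28} = \sqrt{15 - 28} = \sqrt{-13} = i \sqrt{13} \approx 3.6056 i$)
$y = -44$ ($y = 11 \left(-4\right) = -44$)
$W{\left(T,d \right)} = -44 + T$ ($W{\left(T,d \right)} = T - 44 = -44 + T$)
$W{\left(0^{2},s{\left(0 \right)} \right)} h = \left(-44 + 0^{2}\right) i \sqrt{13} = \left(-44 + 0\right) i \sqrt{13} = - 44 i \sqrt{13}$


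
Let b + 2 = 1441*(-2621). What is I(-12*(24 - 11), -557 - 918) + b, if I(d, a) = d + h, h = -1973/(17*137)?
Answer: -8796679224/2329 ≈ -3.7770e+6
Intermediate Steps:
h = -1973/2329 ≈ -0.84715
I(d, a) = -1973/2329 + d (I(d, a) = d - 1973/2329 = -1973/2329 + d)
b = -3776863 (b = -2 + 1441*(-2621) = -2 - 3776861 = -3776863)
I(-12*(24 - 11), -557 - 918) + b = (-1973/2329 - 12*(24 - 11)) - 3776863 = (-1973/2329 - 12*13) - 3776863 = (-1973/2329 - 156) - 3776863 = -365297/2329 - 3776863 = -8796679224/2329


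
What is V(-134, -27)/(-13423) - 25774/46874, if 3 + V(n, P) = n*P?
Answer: -257706956/314594851 ≈ -0.81917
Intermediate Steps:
V(n, P) = -3 + P*n (V(n, P) = -3 + n*P = -3 + P*n)
V(-134, -27)/(-13423) - 25774/46874 = (-3 - 27*(-134))/(-13423) - 25774/46874 = (-3 + 3618)*(-1/13423) - 25774*1/46874 = 3615*(-1/13423) - 12887/23437 = -3615/13423 - 12887/23437 = -257706956/314594851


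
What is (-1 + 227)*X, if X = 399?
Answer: 90174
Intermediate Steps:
(-1 + 227)*X = (-1 + 227)*399 = 226*399 = 90174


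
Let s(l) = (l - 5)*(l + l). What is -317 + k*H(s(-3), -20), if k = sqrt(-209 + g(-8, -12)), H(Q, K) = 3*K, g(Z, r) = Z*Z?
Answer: -317 - 60*I*sqrt(145) ≈ -317.0 - 722.5*I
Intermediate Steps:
s(l) = 2*l*(-5 + l) (s(l) = (-5 + l)*(2*l) = 2*l*(-5 + l))
g(Z, r) = Z**2
k = I*sqrt(145) (k = sqrt(-209 + (-8)**2) = sqrt(-209 + 64) = sqrt(-145) = I*sqrt(145) ≈ 12.042*I)
-317 + k*H(s(-3), -20) = -317 + (I*sqrt(145))*(3*(-20)) = -317 + (I*sqrt(145))*(-60) = -317 - 60*I*sqrt(145)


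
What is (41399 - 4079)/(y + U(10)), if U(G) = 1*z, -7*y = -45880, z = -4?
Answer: 21770/3821 ≈ 5.6975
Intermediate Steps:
y = 45880/7 (y = -⅐*(-45880) = 45880/7 ≈ 6554.3)
U(G) = -4 (U(G) = 1*(-4) = -4)
(41399 - 4079)/(y + U(10)) = (41399 - 4079)/(45880/7 - 4) = 37320/(45852/7) = 37320*(7/45852) = 21770/3821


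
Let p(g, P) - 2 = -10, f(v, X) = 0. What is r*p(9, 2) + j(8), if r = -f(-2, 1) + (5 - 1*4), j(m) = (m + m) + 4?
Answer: 12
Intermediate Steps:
p(g, P) = -8 (p(g, P) = 2 - 10 = -8)
j(m) = 4 + 2*m (j(m) = 2*m + 4 = 4 + 2*m)
r = 1 (r = -1*0 + (5 - 1*4) = 0 + (5 - 4) = 0 + 1 = 1)
r*p(9, 2) + j(8) = 1*(-8) + (4 + 2*8) = -8 + (4 + 16) = -8 + 20 = 12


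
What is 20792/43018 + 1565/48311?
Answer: 535902741/1039121299 ≈ 0.51573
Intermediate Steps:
20792/43018 + 1565/48311 = 20792*(1/43018) + 1565*(1/48311) = 10396/21509 + 1565/48311 = 535902741/1039121299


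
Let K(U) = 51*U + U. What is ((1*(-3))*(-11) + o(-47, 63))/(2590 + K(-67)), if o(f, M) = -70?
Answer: 37/894 ≈ 0.041387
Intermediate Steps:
K(U) = 52*U
((1*(-3))*(-11) + o(-47, 63))/(2590 + K(-67)) = ((1*(-3))*(-11) - 70)/(2590 + 52*(-67)) = (-3*(-11) - 70)/(2590 - 3484) = (33 - 70)/(-894) = -37*(-1/894) = 37/894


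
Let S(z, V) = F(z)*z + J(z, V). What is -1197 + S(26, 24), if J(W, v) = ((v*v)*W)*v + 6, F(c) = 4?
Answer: 358337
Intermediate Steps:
J(W, v) = 6 + W*v³ (J(W, v) = (v²*W)*v + 6 = (W*v²)*v + 6 = W*v³ + 6 = 6 + W*v³)
S(z, V) = 6 + 4*z + z*V³ (S(z, V) = 4*z + (6 + z*V³) = 6 + 4*z + z*V³)
-1197 + S(26, 24) = -1197 + (6 + 4*26 + 26*24³) = -1197 + (6 + 104 + 26*13824) = -1197 + (6 + 104 + 359424) = -1197 + 359534 = 358337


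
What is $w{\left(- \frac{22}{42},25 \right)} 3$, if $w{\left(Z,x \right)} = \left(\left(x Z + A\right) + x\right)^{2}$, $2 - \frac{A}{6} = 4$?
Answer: $\frac{4}{147} \approx 0.027211$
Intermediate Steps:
$A = -12$ ($A = 12 - 24 = -12$)
$w{\left(Z,x \right)} = \left(-12 + x + Z x\right)^{2}$ ($w{\left(Z,x \right)} = \left(\left(x Z - 12\right) + x\right)^{2} = \left(\left(Z x - 12\right) + x\right)^{2} = \left(\left(-12 + Z x\right) + x\right)^{2} = \left(-12 + x + Z x\right)^{2}$)
$w{\left(- \frac{22}{42},25 \right)} 3 = \left(-12 + 25 + - \frac{22}{42} \cdot 25\right)^{2} \cdot 3 = \left(-12 + 25 + \left(-22\right) \frac{1}{42} \cdot 25\right)^{2} \cdot 3 = \left(-12 + 25 - \frac{275}{21}\right)^{2} \cdot 3 = \left(- \frac{2}{21}\right)^{2} \cdot 3 = \frac{4}{441} \cdot 3 = \frac{4}{147}$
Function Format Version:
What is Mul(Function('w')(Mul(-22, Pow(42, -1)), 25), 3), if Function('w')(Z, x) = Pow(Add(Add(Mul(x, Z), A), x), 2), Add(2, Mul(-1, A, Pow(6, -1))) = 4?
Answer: Rational(4, 147) ≈ 0.027211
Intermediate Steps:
A = -12 (A = Add(12, Mul(-6, 4)) = Add(12, -24) = -12)
Function('w')(Z, x) = Pow(Add(-12, x, Mul(Z, x)), 2) (Function('w')(Z, x) = Pow(Add(Add(Mul(x, Z), -12), x), 2) = Pow(Add(Add(Mul(Z, x), -12), x), 2) = Pow(Add(Add(-12, Mul(Z, x)), x), 2) = Pow(Add(-12, x, Mul(Z, x)), 2))
Mul(Function('w')(Mul(-22, Pow(42, -1)), 25), 3) = Mul(Pow(Add(-12, 25, Mul(Mul(-22, Pow(42, -1)), 25)), 2), 3) = Mul(Pow(Add(-12, 25, Mul(Mul(-22, Rational(1, 42)), 25)), 2), 3) = Mul(Pow(Add(-12, 25, Mul(Rational(-11, 21), 25)), 2), 3) = Mul(Pow(Add(-12, 25, Rational(-275, 21)), 2), 3) = Mul(Pow(Rational(-2, 21), 2), 3) = Mul(Rational(4, 441), 3) = Rational(4, 147)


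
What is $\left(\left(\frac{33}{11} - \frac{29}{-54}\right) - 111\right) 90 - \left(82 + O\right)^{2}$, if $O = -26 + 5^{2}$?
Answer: $- \frac{48698}{3} \approx -16233.0$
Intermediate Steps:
$O = -1$ ($O = -26 + 25 = -1$)
$\left(\left(\frac{33}{11} - \frac{29}{-54}\right) - 111\right) 90 - \left(82 + O\right)^{2} = \left(\left(\frac{33}{11} - \frac{29}{-54}\right) - 111\right) 90 - \left(82 - 1\right)^{2} = \left(\left(33 \cdot \frac{1}{11} - - \frac{29}{54}\right) - 111\right) 90 - 81^{2} = \left(\left(3 + \frac{29}{54}\right) - 111\right) 90 - 6561 = \left(\frac{191}{54} - 111\right) 90 - 6561 = \left(- \frac{5803}{54}\right) 90 - 6561 = - \frac{29015}{3} - 6561 = - \frac{48698}{3}$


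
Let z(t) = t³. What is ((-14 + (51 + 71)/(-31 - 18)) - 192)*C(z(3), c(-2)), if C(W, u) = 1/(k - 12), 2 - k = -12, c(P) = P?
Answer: -5108/49 ≈ -104.24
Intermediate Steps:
k = 14 (k = 2 - 1*(-12) = 2 + 12 = 14)
C(W, u) = ½ (C(W, u) = 1/(14 - 12) = 1/2 = ½)
((-14 + (51 + 71)/(-31 - 18)) - 192)*C(z(3), c(-2)) = ((-14 + (51 + 71)/(-31 - 18)) - 192)*(½) = ((-14 + 122/(-49)) - 192)*(½) = ((-14 + 122*(-1/49)) - 192)*(½) = ((-14 - 122/49) - 192)*(½) = (-808/49 - 192)*(½) = -10216/49*½ = -5108/49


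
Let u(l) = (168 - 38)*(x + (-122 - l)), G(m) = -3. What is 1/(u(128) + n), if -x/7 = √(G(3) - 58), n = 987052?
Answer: 238638/227805008701 + 455*I*√61/455610017402 ≈ 1.0476e-6 + 7.7998e-9*I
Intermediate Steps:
x = -7*I*√61 (x = -7*√(-3 - 58) = -7*I*√61 ≈ -54.672*I)
u(l) = -15860 - 130*l - 910*I*√61 (u(l) = (168 - 38)*(-7*I*√61 + (-122 - l)) = 130*(-122 - l - 7*I*√61) = -15860 - 130*l - 910*I*√61)
1/(u(128) + n) = 1/((-15860 - 130*128 - 910*I*√61) + 987052) = 1/((-15860 - 16640 - 910*I*√61) + 987052) = 1/((-32500 - 910*I*√61) + 987052) = 1/(954552 - 910*I*√61)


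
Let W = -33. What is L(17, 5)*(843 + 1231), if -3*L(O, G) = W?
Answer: 22814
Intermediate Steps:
L(O, G) = 11 (L(O, G) = -1/3*(-33) = 11)
L(17, 5)*(843 + 1231) = 11*(843 + 1231) = 11*2074 = 22814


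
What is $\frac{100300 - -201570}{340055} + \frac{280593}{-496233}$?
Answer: $\frac{1208462291}{3749922507} \approx 0.32226$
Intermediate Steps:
$\frac{100300 - -201570}{340055} + \frac{280593}{-496233} = \left(100300 + 201570\right) \frac{1}{340055} + 280593 \left(- \frac{1}{496233}\right) = 301870 \cdot \frac{1}{340055} - \frac{31177}{55137} = \frac{60374}{68011} - \frac{31177}{55137} = \frac{1208462291}{3749922507}$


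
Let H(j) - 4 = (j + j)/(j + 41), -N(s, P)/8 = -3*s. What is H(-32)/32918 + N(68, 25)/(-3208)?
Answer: -30224338/59400531 ≈ -0.50882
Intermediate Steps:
N(s, P) = 24*s (N(s, P) = -(-24)*s = 24*s)
H(j) = 4 + 2*j/(41 + j) (H(j) = 4 + (j + j)/(j + 41) = 4 + (2*j)/(41 + j) = 4 + 2*j/(41 + j))
H(-32)/32918 + N(68, 25)/(-3208) = (2*(82 + 3*(-32))/(41 - 32))/32918 + (24*68)/(-3208) = (2*(82 - 96)/9)*(1/32918) + 1632*(-1/3208) = (2*(⅑)*(-14))*(1/32918) - 204/401 = -28/9*1/32918 - 204/401 = -14/148131 - 204/401 = -30224338/59400531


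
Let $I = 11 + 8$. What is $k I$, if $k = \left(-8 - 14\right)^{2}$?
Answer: $9196$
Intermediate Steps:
$I = 19$
$k = 484$ ($k = \left(-22\right)^{2} = 484$)
$k I = 484 \cdot 19 = 9196$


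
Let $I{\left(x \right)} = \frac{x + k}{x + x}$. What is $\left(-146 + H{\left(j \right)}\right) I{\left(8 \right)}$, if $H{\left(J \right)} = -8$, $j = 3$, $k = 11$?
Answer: $- \frac{1463}{8} \approx -182.88$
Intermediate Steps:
$I{\left(x \right)} = \frac{11 + x}{2 x}$ ($I{\left(x \right)} = \frac{x + 11}{x + x} = \frac{11 + x}{2 x}$)
$\left(-146 + H{\left(j \right)}\right) I{\left(8 \right)} = \left(-146 - 8\right) \frac{11 + 8}{2 \cdot 8} = - 154 \cdot \frac{1}{2} \cdot \frac{1}{8} \cdot 19 = \left(-154\right) \frac{19}{16} = - \frac{1463}{8}$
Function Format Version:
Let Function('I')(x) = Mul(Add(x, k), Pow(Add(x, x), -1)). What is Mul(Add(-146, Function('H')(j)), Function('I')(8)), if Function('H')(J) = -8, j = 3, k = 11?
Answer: Rational(-1463, 8) ≈ -182.88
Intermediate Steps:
Function('I')(x) = Mul(Rational(1, 2), Pow(x, -1), Add(11, x)) (Function('I')(x) = Mul(Add(x, 11), Pow(Add(x, x), -1)) = Mul(Add(11, x), Pow(Mul(2, x), -1)) = Mul(Add(11, x), Mul(Rational(1, 2), Pow(x, -1))) = Mul(Rational(1, 2), Pow(x, -1), Add(11, x)))
Mul(Add(-146, Function('H')(j)), Function('I')(8)) = Mul(Add(-146, -8), Mul(Rational(1, 2), Pow(8, -1), Add(11, 8))) = Mul(-154, Mul(Rational(1, 2), Rational(1, 8), 19)) = Mul(-154, Rational(19, 16)) = Rational(-1463, 8)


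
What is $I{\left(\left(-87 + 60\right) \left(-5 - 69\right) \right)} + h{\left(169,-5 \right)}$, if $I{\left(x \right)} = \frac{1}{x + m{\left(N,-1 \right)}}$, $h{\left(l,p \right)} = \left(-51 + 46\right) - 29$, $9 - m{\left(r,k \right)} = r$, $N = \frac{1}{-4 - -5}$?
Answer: $- \frac{68203}{2006} \approx -34.0$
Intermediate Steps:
$N = 1$ ($N = \frac{1}{-4 + 5} = 1^{-1} = 1$)
$m{\left(r,k \right)} = 9 - r$
$h{\left(l,p \right)} = -34$ ($h{\left(l,p \right)} = -5 - 29 = -34$)
$I{\left(x \right)} = \frac{1}{8 + x}$ ($I{\left(x \right)} = \frac{1}{x + \left(9 - 1\right)} = \frac{1}{x + 8} = \frac{1}{8 + x}$)
$I{\left(\left(-87 + 60\right) \left(-5 - 69\right) \right)} + h{\left(169,-5 \right)} = \frac{1}{8 + \left(-87 + 60\right) \left(-5 - 69\right)} - 34 = \frac{1}{8 - -1998} - 34 = \frac{1}{8 + 1998} - 34 = \frac{1}{2006} - 34 = - \frac{68203}{2006}$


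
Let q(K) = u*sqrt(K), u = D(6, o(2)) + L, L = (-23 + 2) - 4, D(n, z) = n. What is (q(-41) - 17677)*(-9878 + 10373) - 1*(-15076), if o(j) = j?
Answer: -8735039 - 9405*I*sqrt(41) ≈ -8.735e+6 - 60221.0*I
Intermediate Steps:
L = -25 (L = -21 - 4 = -25)
u = -19 (u = 6 - 25 = -19)
q(K) = -19*sqrt(K)
(q(-41) - 17677)*(-9878 + 10373) - 1*(-15076) = (-19*I*sqrt(41) - 17677)*(-9878 + 10373) - 1*(-15076) = (-19*I*sqrt(41) - 17677)*495 + 15076 = (-17677 - 19*I*sqrt(41))*495 + 15076 = (-8750115 - 9405*I*sqrt(41)) + 15076 = -8735039 - 9405*I*sqrt(41)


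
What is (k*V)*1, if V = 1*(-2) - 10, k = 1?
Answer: -12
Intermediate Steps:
V = -12 (V = -2 - 10 = -12)
(k*V)*1 = (1*(-12))*1 = -12*1 = -12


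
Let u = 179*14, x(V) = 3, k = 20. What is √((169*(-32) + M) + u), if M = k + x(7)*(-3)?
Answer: 7*I*√59 ≈ 53.768*I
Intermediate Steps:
M = 11 (M = 20 + 3*(-3) = 20 - 9 = 11)
u = 2506
√((169*(-32) + M) + u) = √((169*(-32) + 11) + 2506) = √((-5408 + 11) + 2506) = √(-5397 + 2506) = √(-2891) = 7*I*√59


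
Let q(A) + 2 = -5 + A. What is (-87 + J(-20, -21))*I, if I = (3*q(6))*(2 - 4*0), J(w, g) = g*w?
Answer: -1998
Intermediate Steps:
q(A) = -7 + A (q(A) = -2 + (-5 + A) = -7 + A)
I = -6 (I = (3*(-7 + 6))*(2 - 4*0) = (3*(-1))*(2 + 0) = -3*2 = -6)
(-87 + J(-20, -21))*I = (-87 - 21*(-20))*(-6) = (-87 + 420)*(-6) = 333*(-6) = -1998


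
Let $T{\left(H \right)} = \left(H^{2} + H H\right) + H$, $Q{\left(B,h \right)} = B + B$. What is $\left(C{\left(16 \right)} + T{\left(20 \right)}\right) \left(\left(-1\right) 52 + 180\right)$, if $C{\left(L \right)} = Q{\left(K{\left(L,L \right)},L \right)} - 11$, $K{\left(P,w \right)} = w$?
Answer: $107648$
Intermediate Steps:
$Q{\left(B,h \right)} = 2 B$
$T{\left(H \right)} = H + 2 H^{2}$ ($T{\left(H \right)} = \left(H^{2} + H^{2}\right) + H = 2 H^{2} + H = H + 2 H^{2}$)
$C{\left(L \right)} = -11 + 2 L$ ($C{\left(L \right)} = 2 L - 11 = -11 + 2 L$)
$\left(C{\left(16 \right)} + T{\left(20 \right)}\right) \left(\left(-1\right) 52 + 180\right) = \left(\left(-11 + 2 \cdot 16\right) + 20 \left(1 + 2 \cdot 20\right)\right) \left(\left(-1\right) 52 + 180\right) = \left(\left(-11 + 32\right) + 20 \left(1 + 40\right)\right) \left(-52 + 180\right) = \left(21 + 20 \cdot 41\right) 128 = \left(21 + 820\right) 128 = 841 \cdot 128 = 107648$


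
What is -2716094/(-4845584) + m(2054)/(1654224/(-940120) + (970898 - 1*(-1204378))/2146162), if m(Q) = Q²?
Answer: -161121237807943033437803/28490750884463352 ≈ -5.6552e+6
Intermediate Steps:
-2716094/(-4845584) + m(2054)/(1654224/(-940120) + (970898 - 1*(-1204378))/2146162) = -2716094/(-4845584) + 2054²/(1654224/(-940120) + (970898 - 1*(-1204378))/2146162) = -2716094*(-1/4845584) + 4218916/(1654224*(-1/940120) + (970898 + 1204378)*(1/2146162)) = 1358047/2422792 + 4218916/(-206778/117515 + 2175276*(1/2146162)) = 1358047/2422792 + 4218916/(-206778/117515 + 1087638/1073081) = 1358047/2422792 + 4218916/(-94075763448/126103113715) = 1358047/2422792 + 4218916*(-126103113715/94075763448) = 1358047/2422792 - 133004611025508235/23518940862 = -161121237807943033437803/28490750884463352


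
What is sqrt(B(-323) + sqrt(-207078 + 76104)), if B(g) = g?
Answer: sqrt(-323 + I*sqrt(130974)) ≈ 9.0022 + 20.101*I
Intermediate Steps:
sqrt(B(-323) + sqrt(-207078 + 76104)) = sqrt(-323 + sqrt(-207078 + 76104)) = sqrt(-323 + sqrt(-130974)) = sqrt(-323 + I*sqrt(130974))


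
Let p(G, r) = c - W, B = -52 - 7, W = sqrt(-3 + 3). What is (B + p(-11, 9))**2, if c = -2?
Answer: 3721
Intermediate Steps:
W = 0 (W = sqrt(0) = 0)
B = -59
p(G, r) = -2 (p(G, r) = -2 - 1*0 = -2 + 0 = -2)
(B + p(-11, 9))**2 = (-59 - 2)**2 = (-61)**2 = 3721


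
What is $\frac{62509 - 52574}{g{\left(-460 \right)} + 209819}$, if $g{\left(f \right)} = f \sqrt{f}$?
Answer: $\frac{2084551765}{44121348761} + \frac{9140200 i \sqrt{115}}{44121348761} \approx 0.047246 + 0.0022215 i$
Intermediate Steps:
$g{\left(f \right)} = f^{\frac{3}{2}}$
$\frac{62509 - 52574}{g{\left(-460 \right)} + 209819} = \frac{62509 - 52574}{\left(-460\right)^{\frac{3}{2}} + 209819} = \frac{9935}{- 920 i \sqrt{115} + 209819} = \frac{9935}{209819 - 920 i \sqrt{115}}$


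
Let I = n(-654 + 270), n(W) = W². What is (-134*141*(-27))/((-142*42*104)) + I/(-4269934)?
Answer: -189143004969/220704348592 ≈ -0.85700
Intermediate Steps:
I = 147456 (I = (-654 + 270)² = (-384)² = 147456)
(-134*141*(-27))/((-142*42*104)) + I/(-4269934) = (-134*141*(-27))/((-142*42*104)) + 147456/(-4269934) = (-18894*(-27))/((-5964*104)) + 147456*(-1/4269934) = 510138/(-620256) - 73728/2134967 = 510138*(-1/620256) - 73728/2134967 = -85023/103376 - 73728/2134967 = -189143004969/220704348592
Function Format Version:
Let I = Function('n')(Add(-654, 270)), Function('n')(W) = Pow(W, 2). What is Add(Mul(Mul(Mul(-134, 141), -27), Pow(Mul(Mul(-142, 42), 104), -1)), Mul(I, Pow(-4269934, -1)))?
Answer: Rational(-189143004969, 220704348592) ≈ -0.85700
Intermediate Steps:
I = 147456 (I = Pow(Add(-654, 270), 2) = Pow(-384, 2) = 147456)
Add(Mul(Mul(Mul(-134, 141), -27), Pow(Mul(Mul(-142, 42), 104), -1)), Mul(I, Pow(-4269934, -1))) = Add(Mul(Mul(Mul(-134, 141), -27), Pow(Mul(Mul(-142, 42), 104), -1)), Mul(147456, Pow(-4269934, -1))) = Add(Mul(Mul(-18894, -27), Pow(Mul(-5964, 104), -1)), Mul(147456, Rational(-1, 4269934))) = Add(Mul(510138, Pow(-620256, -1)), Rational(-73728, 2134967)) = Add(Mul(510138, Rational(-1, 620256)), Rational(-73728, 2134967)) = Add(Rational(-85023, 103376), Rational(-73728, 2134967)) = Rational(-189143004969, 220704348592)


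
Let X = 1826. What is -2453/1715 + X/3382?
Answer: -2582228/2900065 ≈ -0.89040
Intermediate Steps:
-2453/1715 + X/3382 = -2453/1715 + 1826/3382 = -2453*1/1715 + 1826*(1/3382) = -2453/1715 + 913/1691 = -2582228/2900065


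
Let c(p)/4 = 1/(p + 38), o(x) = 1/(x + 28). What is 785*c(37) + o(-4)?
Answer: 5029/120 ≈ 41.908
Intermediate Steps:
o(x) = 1/(28 + x)
c(p) = 4/(38 + p) (c(p) = 4/(p + 38) = 4/(38 + p))
785*c(37) + o(-4) = 785*(4/(38 + 37)) + 1/(28 - 4) = 785*(4/75) + 1/24 = 628/15 + 1/24 = 5029/120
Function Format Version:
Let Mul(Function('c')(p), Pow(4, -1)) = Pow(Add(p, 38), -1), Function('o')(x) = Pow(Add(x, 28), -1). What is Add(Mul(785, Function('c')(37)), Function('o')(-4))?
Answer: Rational(5029, 120) ≈ 41.908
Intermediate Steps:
Function('o')(x) = Pow(Add(28, x), -1)
Function('c')(p) = Mul(4, Pow(Add(38, p), -1)) (Function('c')(p) = Mul(4, Pow(Add(p, 38), -1)) = Mul(4, Pow(Add(38, p), -1)))
Add(Mul(785, Function('c')(37)), Function('o')(-4)) = Add(Mul(785, Mul(4, Pow(Add(38, 37), -1))), Pow(Add(28, -4), -1)) = Add(Mul(785, Mul(4, Pow(75, -1))), Pow(24, -1)) = Add(Mul(785, Mul(4, Rational(1, 75))), Rational(1, 24)) = Add(Mul(785, Rational(4, 75)), Rational(1, 24)) = Add(Rational(628, 15), Rational(1, 24)) = Rational(5029, 120)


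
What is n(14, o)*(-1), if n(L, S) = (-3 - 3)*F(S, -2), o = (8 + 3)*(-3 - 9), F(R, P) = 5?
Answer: 30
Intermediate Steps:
o = -132 (o = 11*(-12) = -132)
n(L, S) = -30 (n(L, S) = (-3 - 3)*5 = -6*5 = -30)
n(14, o)*(-1) = -30*(-1) = 30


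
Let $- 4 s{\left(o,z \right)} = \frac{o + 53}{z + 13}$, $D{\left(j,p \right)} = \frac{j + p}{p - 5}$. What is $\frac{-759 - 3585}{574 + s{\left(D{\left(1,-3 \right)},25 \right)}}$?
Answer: $- \frac{2641152}{348779} \approx -7.5726$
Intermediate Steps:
$D{\left(j,p \right)} = \frac{j + p}{-5 + p}$
$s{\left(o,z \right)} = - \frac{53 + o}{4 \left(13 + z\right)}$ ($s{\left(o,z \right)} = - \frac{\left(o + 53\right) \frac{1}{z + 13}}{4} = - \frac{\left(53 + o\right) \frac{1}{13 + z}}{4} = - \frac{\frac{1}{13 + z} \left(53 + o\right)}{4} = - \frac{53 + o}{4 \left(13 + z\right)}$)
$\frac{-759 - 3585}{574 + s{\left(D{\left(1,-3 \right)},25 \right)}} = \frac{-759 - 3585}{574 + \frac{-53 - \frac{1 - 3}{-5 - 3}}{4 \left(13 + 25\right)}} = - \frac{4344}{574 + \frac{-53 - \frac{1}{-8} \left(-2\right)}{4 \cdot 38}} = - \frac{4344}{574 + \frac{1}{4} \cdot \frac{1}{38} \left(-53 - \left(- \frac{1}{8}\right) \left(-2\right)\right)} = - \frac{4344}{574 + \frac{1}{4} \cdot \frac{1}{38} \left(-53 - \frac{1}{4}\right)} = - \frac{4344}{574 + \frac{1}{4} \cdot \frac{1}{38} \left(- \frac{213}{4}\right)} = - \frac{4344}{574 - \frac{213}{608}} = - \frac{4344}{\frac{348779}{608}} = \left(-4344\right) \frac{608}{348779} = - \frac{2641152}{348779}$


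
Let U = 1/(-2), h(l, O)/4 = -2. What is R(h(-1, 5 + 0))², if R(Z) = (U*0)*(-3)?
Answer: 0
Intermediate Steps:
h(l, O) = -8 (h(l, O) = 4*(-2) = -8)
U = -½ (U = 1*(-½) = -½ ≈ -0.50000)
R(Z) = 0 (R(Z) = -½*0*(-3) = 0*(-3) = 0)
R(h(-1, 5 + 0))² = 0² = 0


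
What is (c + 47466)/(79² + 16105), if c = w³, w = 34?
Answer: 43385/11173 ≈ 3.8830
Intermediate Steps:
c = 39304 (c = 34³ = 39304)
(c + 47466)/(79² + 16105) = (39304 + 47466)/(79² + 16105) = 86770/(6241 + 16105) = 86770/22346 = 86770*(1/22346) = 43385/11173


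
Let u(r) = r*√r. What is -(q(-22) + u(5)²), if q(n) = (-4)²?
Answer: -141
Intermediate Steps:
q(n) = 16
u(r) = r^(3/2)
-(q(-22) + u(5)²) = -(16 + (5^(3/2))²) = -(16 + (5*√5)²) = -(16 + 125) = -1*141 = -141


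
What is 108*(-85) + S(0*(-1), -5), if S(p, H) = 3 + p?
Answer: -9177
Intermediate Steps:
108*(-85) + S(0*(-1), -5) = 108*(-85) + (3 + 0*(-1)) = -9180 + (3 + 0) = -9180 + 3 = -9177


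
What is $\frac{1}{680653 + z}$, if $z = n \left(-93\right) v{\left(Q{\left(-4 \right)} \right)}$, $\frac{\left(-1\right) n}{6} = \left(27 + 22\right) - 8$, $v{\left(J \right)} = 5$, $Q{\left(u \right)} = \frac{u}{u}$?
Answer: $\frac{1}{795043} \approx 1.2578 \cdot 10^{-6}$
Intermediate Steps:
$Q{\left(u \right)} = 1$
$n = -246$ ($n = - 6 \left(\left(27 + 22\right) - 8\right) = - 6 \left(49 - 8\right) = \left(-6\right) 41 = -246$)
$z = 114390$ ($z = \left(-246\right) \left(-93\right) 5 = 22878 \cdot 5 = 114390$)
$\frac{1}{680653 + z} = \frac{1}{680653 + 114390} = \frac{1}{795043}$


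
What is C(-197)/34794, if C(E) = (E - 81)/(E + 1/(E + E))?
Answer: 54766/1350337743 ≈ 4.0557e-5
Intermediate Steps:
C(E) = (-81 + E)/(E + 1/(2*E))
C(-197)/34794 = (2*(-197)*(-81 - 197)/(1 + 2*(-197)**2))/34794 = (2*(-197)*(-278)/(1 + 2*38809))*(1/34794) = (2*(-197)*(-278)/(1 + 77618))*(1/34794) = (2*(-197)*(-278)/77619)*(1/34794) = (2*(-197)*(1/77619)*(-278))*(1/34794) = (109532/77619)*(1/34794) = 54766/1350337743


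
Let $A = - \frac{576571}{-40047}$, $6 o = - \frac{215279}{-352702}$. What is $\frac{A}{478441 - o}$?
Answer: $\frac{58102212812}{1930803879996191} \approx 3.0092 \cdot 10^{-5}$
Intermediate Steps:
$o = \frac{215279}{2116212}$ ($o = \frac{\left(-215279\right) \frac{1}{-352702}}{6} = \frac{\left(-215279\right) \left(- \frac{1}{352702}\right)}{6} = \frac{1}{6} \cdot \frac{215279}{352702} = \frac{215279}{2116212} \approx 0.10173$)
$A = \frac{576571}{40047}$ ($A = \left(-576571\right) \left(- \frac{1}{40047}\right) = \frac{576571}{40047} \approx 14.397$)
$\frac{A}{478441 - o} = \frac{576571}{40047 \left(478441 - \frac{215279}{2116212}\right)} = \frac{576571}{40047 \cdot \frac{1012482370213}{2116212}} = \frac{576571}{40047} \cdot \frac{2116212}{1012482370213} = \frac{58102212812}{1930803879996191}$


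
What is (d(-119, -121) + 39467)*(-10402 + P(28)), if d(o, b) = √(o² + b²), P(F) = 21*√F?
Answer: -14*(743 - 3*√7)*(39467 + √28802) ≈ -4.0790e+8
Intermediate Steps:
d(o, b) = √(b² + o²)
(d(-119, -121) + 39467)*(-10402 + P(28)) = (√((-121)² + (-119)²) + 39467)*(-10402 + 21*√28) = (√(14641 + 14161) + 39467)*(-10402 + 21*(2*√7)) = (√28802 + 39467)*(-10402 + 42*√7) = (39467 + √28802)*(-10402 + 42*√7) = (-10402 + 42*√7)*(39467 + √28802)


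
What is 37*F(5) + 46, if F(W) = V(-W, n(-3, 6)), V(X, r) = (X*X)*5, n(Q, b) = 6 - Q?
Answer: 4671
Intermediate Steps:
V(X, r) = 5*X² (V(X, r) = X²*5 = 5*X²)
F(W) = 5*W² (F(W) = 5*(-W)² = 5*W²)
37*F(5) + 46 = 37*(5*5²) + 46 = 37*(5*25) + 46 = 37*125 + 46 = 4625 + 46 = 4671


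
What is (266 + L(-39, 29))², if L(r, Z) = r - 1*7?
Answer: 48400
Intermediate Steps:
L(r, Z) = -7 + r (L(r, Z) = r - 7 = -7 + r)
(266 + L(-39, 29))² = (266 + (-7 - 39))² = (266 - 46)² = 220² = 48400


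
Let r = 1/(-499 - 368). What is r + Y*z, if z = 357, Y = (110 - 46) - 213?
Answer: -46118332/867 ≈ -53193.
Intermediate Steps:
Y = -149 (Y = 64 - 213 = -149)
r = -1/867 (r = 1/(-867) = -1/867 ≈ -0.0011534)
r + Y*z = -1/867 - 149*357 = -1/867 - 53193 = -46118332/867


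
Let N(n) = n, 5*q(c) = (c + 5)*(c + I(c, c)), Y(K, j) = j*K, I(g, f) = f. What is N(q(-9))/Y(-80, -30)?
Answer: 3/500 ≈ 0.0060000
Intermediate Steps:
Y(K, j) = K*j
q(c) = 2*c*(5 + c)/5 (q(c) = ((c + 5)*(c + c))/5 = ((5 + c)*(2*c))/5 = (2*c*(5 + c))/5 = 2*c*(5 + c)/5)
N(q(-9))/Y(-80, -30) = ((2/5)*(-9)*(5 - 9))/((-80*(-30))) = ((2/5)*(-9)*(-4))/2400 = (72/5)*(1/2400) = 3/500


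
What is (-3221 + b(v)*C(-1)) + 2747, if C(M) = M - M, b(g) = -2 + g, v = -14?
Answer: -474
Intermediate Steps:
C(M) = 0
(-3221 + b(v)*C(-1)) + 2747 = (-3221 + (-2 - 14)*0) + 2747 = (-3221 - 16*0) + 2747 = (-3221 + 0) + 2747 = -3221 + 2747 = -474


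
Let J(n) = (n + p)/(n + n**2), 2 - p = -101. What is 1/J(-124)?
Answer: -5084/7 ≈ -726.29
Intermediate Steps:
p = 103 (p = 2 - 1*(-101) = 2 + 101 = 103)
J(n) = (103 + n)/(n + n**2) (J(n) = (n + 103)/(n + n**2) = (103 + n)/(n + n**2))
1/J(-124) = 1/((103 - 124)/((-124)*(1 - 124))) = 1/(-1/124*(-21)/(-123)) = 1/(-1/124*(-1/123)*(-21)) = 1/(-7/5084) = -5084/7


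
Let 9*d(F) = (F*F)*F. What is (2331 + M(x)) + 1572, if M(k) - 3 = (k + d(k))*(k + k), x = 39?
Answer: 521046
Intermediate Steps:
d(F) = F³/9 (d(F) = ((F*F)*F)/9 = (F²*F)/9 = F³/9)
M(k) = 3 + 2*k*(k + k³/9) (M(k) = 3 + (k + k³/9)*(k + k) = 3 + (k + k³/9)*(2*k) = 3 + 2*k*(k + k³/9))
(2331 + M(x)) + 1572 = (2331 + (3 + 2*39² + (2/9)*39⁴)) + 1572 = (2331 + (3 + 2*1521 + (2/9)*2313441)) + 1572 = (2331 + (3 + 3042 + 514098)) + 1572 = (2331 + 517143) + 1572 = 519474 + 1572 = 521046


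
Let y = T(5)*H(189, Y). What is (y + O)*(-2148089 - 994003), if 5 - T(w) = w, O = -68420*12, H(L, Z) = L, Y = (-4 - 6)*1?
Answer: 2579783215680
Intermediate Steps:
Y = -10 (Y = -10*1 = -10)
O = -821040
T(w) = 5 - w
y = 0 (y = (5 - 1*5)*189 = (5 - 5)*189 = 0*189 = 0)
(y + O)*(-2148089 - 994003) = (0 - 821040)*(-2148089 - 994003) = -821040*(-3142092) = 2579783215680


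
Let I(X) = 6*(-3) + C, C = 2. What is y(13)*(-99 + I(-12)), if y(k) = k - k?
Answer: 0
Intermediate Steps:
y(k) = 0
I(X) = -16 (I(X) = 6*(-3) + 2 = -18 + 2 = -16)
y(13)*(-99 + I(-12)) = 0*(-99 - 16) = 0*(-115) = 0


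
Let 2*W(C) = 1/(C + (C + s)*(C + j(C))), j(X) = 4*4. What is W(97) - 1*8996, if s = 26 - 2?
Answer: -247749839/27540 ≈ -8996.0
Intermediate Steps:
j(X) = 16
s = 24
W(C) = 1/(2*(C + (16 + C)*(24 + C))) (W(C) = 1/(2*(C + (C + 24)*(C + 16))) = 1/(2*(C + (24 + C)*(16 + C))) = 1/(2*(C + (16 + C)*(24 + C))))
W(97) - 1*8996 = 1/(2*(384 + 97² + 41*97)) - 1*8996 = 1/(2*(384 + 9409 + 3977)) - 8996 = (½)/13770 - 8996 = (½)*(1/13770) - 8996 = 1/27540 - 8996 = -247749839/27540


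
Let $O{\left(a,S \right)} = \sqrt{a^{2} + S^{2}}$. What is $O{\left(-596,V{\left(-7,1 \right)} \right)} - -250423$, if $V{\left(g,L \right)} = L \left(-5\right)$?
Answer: $250423 + \sqrt{355241} \approx 2.5102 \cdot 10^{5}$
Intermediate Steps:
$V{\left(g,L \right)} = - 5 L$
$O{\left(a,S \right)} = \sqrt{S^{2} + a^{2}}$
$O{\left(-596,V{\left(-7,1 \right)} \right)} - -250423 = \sqrt{\left(\left(-5\right) 1\right)^{2} + \left(-596\right)^{2}} - -250423 = \sqrt{\left(-5\right)^{2} + 355216} + 250423 = \sqrt{25 + 355216} + 250423 = \sqrt{355241} + 250423 = 250423 + \sqrt{355241}$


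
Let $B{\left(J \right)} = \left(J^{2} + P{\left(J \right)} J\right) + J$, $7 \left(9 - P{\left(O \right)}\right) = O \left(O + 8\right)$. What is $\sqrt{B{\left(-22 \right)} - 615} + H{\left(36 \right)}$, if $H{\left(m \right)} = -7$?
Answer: $-7 + \sqrt{617} \approx 17.839$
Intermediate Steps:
$P{\left(O \right)} = 9 - \frac{O \left(8 + O\right)}{7}$ ($P{\left(O \right)} = 9 - \frac{O \left(O + 8\right)}{7} = 9 - \frac{O \left(8 + O\right)}{7}$)
$B{\left(J \right)} = J + J^{2} + J \left(9 - \frac{8 J}{7} - \frac{J^{2}}{7}\right)$ ($B{\left(J \right)} = \left(J^{2} + \left(9 - \frac{8 J}{7} - \frac{J^{2}}{7}\right) J\right) + J = \left(J^{2} + J \left(9 - \frac{8 J}{7} - \frac{J^{2}}{7}\right)\right) + J = J + J^{2} + J \left(9 - \frac{8 J}{7} - \frac{J^{2}}{7}\right)$)
$\sqrt{B{\left(-22 \right)} - 615} + H{\left(36 \right)} = \sqrt{\frac{1}{7} \left(-22\right) \left(70 - -22 - \left(-22\right)^{2}\right) - 615} - 7 = \sqrt{\frac{1}{7} \left(-22\right) \left(70 + 22 - 484\right) - 615} - 7 = \sqrt{\frac{1}{7} \left(-22\right) \left(-392\right) - 615} - 7 = \sqrt{1232 - 615} - 7 = \sqrt{617} - 7 = -7 + \sqrt{617}$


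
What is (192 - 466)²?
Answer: 75076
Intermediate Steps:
(192 - 466)² = (-274)² = 75076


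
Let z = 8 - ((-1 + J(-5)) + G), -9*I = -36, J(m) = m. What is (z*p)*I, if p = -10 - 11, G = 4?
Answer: -840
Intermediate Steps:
p = -21
I = 4 (I = -⅑*(-36) = 4)
z = 10 (z = 8 - ((-1 - 5) + 4) = 8 - (-6 + 4) = 8 - 1*(-2) = 8 + 2 = 10)
(z*p)*I = (10*(-21))*4 = -210*4 = -840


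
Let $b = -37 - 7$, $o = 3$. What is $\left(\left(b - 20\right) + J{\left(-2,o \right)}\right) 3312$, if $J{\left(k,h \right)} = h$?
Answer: $-202032$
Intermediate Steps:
$b = -44$ ($b = -37 - 7 = -44$)
$\left(\left(b - 20\right) + J{\left(-2,o \right)}\right) 3312 = \left(\left(-44 - 20\right) + 3\right) 3312 = \left(-64 + 3\right) 3312 = \left(-61\right) 3312 = -202032$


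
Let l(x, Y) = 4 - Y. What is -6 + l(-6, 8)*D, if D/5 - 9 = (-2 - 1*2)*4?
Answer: 134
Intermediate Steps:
D = -35 (D = 45 + 5*((-2 - 1*2)*4) = 45 + 5*((-2 - 2)*4) = 45 + 5*(-4*4) = 45 + 5*(-16) = 45 - 80 = -35)
-6 + l(-6, 8)*D = -6 + (4 - 1*8)*(-35) = -6 + (4 - 8)*(-35) = -6 - 4*(-35) = -6 + 140 = 134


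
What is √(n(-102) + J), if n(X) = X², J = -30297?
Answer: I*√19893 ≈ 141.04*I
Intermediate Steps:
√(n(-102) + J) = √((-102)² - 30297) = √(10404 - 30297) = √(-19893) = I*√19893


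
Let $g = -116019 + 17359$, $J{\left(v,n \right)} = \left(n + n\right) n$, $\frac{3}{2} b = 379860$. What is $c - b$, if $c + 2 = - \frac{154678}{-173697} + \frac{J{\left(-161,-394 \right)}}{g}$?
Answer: $- \frac{1084958287880086}{4284236505} \approx -2.5324 \cdot 10^{5}$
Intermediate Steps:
$b = 253240$ ($b = \frac{2}{3} \cdot 379860 = 253240$)
$J{\left(v,n \right)} = 2 n^{2}$ ($J{\left(v,n \right)} = 2 n n = 2 n^{2}$)
$g = -98660$
$c = - \frac{18235353886}{4284236505}$ ($c = -2 + \left(- \frac{154678}{-173697} + \frac{2 \left(-394\right)^{2}}{-98660}\right) = -2 + \left(\left(-154678\right) \left(- \frac{1}{173697}\right) + 2 \cdot 155236 \left(- \frac{1}{98660}\right)\right) = -2 + \left(\frac{154678}{173697} + 310472 \left(- \frac{1}{98660}\right)\right) = -2 + \left(\frac{154678}{173697} - \frac{77618}{24665}\right) = -2 - \frac{9666880876}{4284236505} = - \frac{18235353886}{4284236505} \approx -4.2564$)
$c - b = - \frac{18235353886}{4284236505} - 253240 = - \frac{1084958287880086}{4284236505}$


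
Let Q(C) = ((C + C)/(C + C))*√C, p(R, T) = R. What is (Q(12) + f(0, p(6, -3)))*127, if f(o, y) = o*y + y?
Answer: 762 + 254*√3 ≈ 1201.9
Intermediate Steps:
f(o, y) = y + o*y
Q(C) = √C (Q(C) = ((2*C)/((2*C)))*√C = ((2*C)*(1/(2*C)))*√C = 1*√C = √C)
(Q(12) + f(0, p(6, -3)))*127 = (√12 + 6*(1 + 0))*127 = (2*√3 + 6*1)*127 = (2*√3 + 6)*127 = (6 + 2*√3)*127 = 762 + 254*√3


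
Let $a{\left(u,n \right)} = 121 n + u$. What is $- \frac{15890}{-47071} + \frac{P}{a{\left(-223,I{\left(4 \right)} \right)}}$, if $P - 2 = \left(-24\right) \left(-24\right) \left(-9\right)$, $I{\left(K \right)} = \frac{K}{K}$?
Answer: $\frac{122771351}{2400621} \approx 51.141$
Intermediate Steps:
$I{\left(K \right)} = 1$
$a{\left(u,n \right)} = u + 121 n$
$P = -5182$ ($P = 2 + \left(-24\right) \left(-24\right) \left(-9\right) = 2 + 576 \left(-9\right) = 2 - 5184 = -5182$)
$- \frac{15890}{-47071} + \frac{P}{a{\left(-223,I{\left(4 \right)} \right)}} = - \frac{15890}{-47071} - \frac{5182}{-223 + 121 \cdot 1} = \left(-15890\right) \left(- \frac{1}{47071}\right) - \frac{5182}{-223 + 121} = \frac{15890}{47071} - \frac{5182}{-102} = \frac{15890}{47071} - - \frac{2591}{51} = \frac{15890}{47071} + \frac{2591}{51} = \frac{122771351}{2400621}$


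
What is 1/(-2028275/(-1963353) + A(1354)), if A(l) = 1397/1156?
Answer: 2269636068/5087490041 ≈ 0.44612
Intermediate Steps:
A(l) = 1397/1156 (A(l) = 1397*(1/1156) = 1397/1156)
1/(-2028275/(-1963353) + A(1354)) = 1/(-2028275/(-1963353) + 1397/1156) = 1/(-2028275*(-1/1963353) + 1397/1156) = 1/(2028275/1963353 + 1397/1156) = 1/(5087490041/2269636068) = 2269636068/5087490041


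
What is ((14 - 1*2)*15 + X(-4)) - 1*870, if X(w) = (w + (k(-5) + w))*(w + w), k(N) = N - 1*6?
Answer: -538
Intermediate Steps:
k(N) = -6 + N (k(N) = N - 6 = -6 + N)
X(w) = 2*w*(-11 + 2*w) (X(w) = (w + ((-6 - 5) + w))*(w + w) = (w + (-11 + w))*(2*w) = (-11 + 2*w)*(2*w) = 2*w*(-11 + 2*w))
((14 - 1*2)*15 + X(-4)) - 1*870 = ((14 - 1*2)*15 + 2*(-4)*(-11 + 2*(-4))) - 1*870 = ((14 - 2)*15 + 2*(-4)*(-11 - 8)) - 870 = (12*15 + 2*(-4)*(-19)) - 870 = (180 + 152) - 870 = 332 - 870 = -538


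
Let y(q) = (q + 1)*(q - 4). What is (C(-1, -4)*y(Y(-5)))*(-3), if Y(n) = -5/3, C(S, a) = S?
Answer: 34/3 ≈ 11.333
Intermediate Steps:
Y(n) = -5/3 (Y(n) = -5*⅓ = -5/3)
y(q) = (1 + q)*(-4 + q)
(C(-1, -4)*y(Y(-5)))*(-3) = -(-4 + (-5/3)² - 3*(-5/3))*(-3) = -(-4 + 25/9 + 5)*(-3) = -1*34/9*(-3) = -34/9*(-3) = 34/3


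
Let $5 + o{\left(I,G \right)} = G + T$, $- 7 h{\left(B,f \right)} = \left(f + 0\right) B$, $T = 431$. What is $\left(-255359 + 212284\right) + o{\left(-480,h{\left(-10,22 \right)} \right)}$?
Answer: $- \frac{298323}{7} \approx -42618.0$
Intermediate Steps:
$h{\left(B,f \right)} = - \frac{B f}{7}$ ($h{\left(B,f \right)} = - \frac{\left(f + 0\right) B}{7} = - \frac{f B}{7} = - \frac{B f}{7}$)
$o{\left(I,G \right)} = 426 + G$ ($o{\left(I,G \right)} = -5 + \left(G + 431\right) = -5 + \left(431 + G\right) = 426 + G$)
$\left(-255359 + 212284\right) + o{\left(-480,h{\left(-10,22 \right)} \right)} = \left(-255359 + 212284\right) + \left(426 - \left(- \frac{10}{7}\right) 22\right) = -43075 + \left(426 + \frac{220}{7}\right) = -43075 + \frac{3202}{7} = - \frac{298323}{7}$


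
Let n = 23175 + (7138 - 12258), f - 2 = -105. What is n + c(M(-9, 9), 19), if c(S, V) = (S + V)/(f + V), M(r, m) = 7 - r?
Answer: 216655/12 ≈ 18055.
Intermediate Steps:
f = -103 (f = 2 - 105 = -103)
c(S, V) = (S + V)/(-103 + V)
n = 18055 (n = 23175 - 5120 = 18055)
n + c(M(-9, 9), 19) = 18055 + ((7 - 1*(-9)) + 19)/(-103 + 19) = 18055 + ((7 + 9) + 19)/(-84) = 18055 - (16 + 19)/84 = 18055 - 1/84*35 = 18055 - 5/12 = 216655/12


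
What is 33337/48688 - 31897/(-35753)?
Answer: 161464641/102396592 ≈ 1.5769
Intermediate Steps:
33337/48688 - 31897/(-35753) = 33337*(1/48688) - 31897*(-1/35753) = 1961/2864 + 31897/35753 = 161464641/102396592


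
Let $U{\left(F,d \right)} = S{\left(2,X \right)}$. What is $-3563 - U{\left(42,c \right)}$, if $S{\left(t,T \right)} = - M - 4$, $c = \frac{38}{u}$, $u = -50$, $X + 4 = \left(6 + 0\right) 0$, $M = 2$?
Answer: $-3557$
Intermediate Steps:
$X = -4$ ($X = -4 + \left(6 + 0\right) 0 = -4 + 6 \cdot 0 = -4 + 0 = -4$)
$c = - \frac{19}{25}$ ($c = \frac{38}{-50} = 38 \left(- \frac{1}{50}\right) = - \frac{19}{25} \approx -0.76$)
$S{\left(t,T \right)} = -6$ ($S{\left(t,T \right)} = \left(-1\right) 2 - 4 = -2 - 4 = -6$)
$U{\left(F,d \right)} = -6$
$-3563 - U{\left(42,c \right)} = -3563 - -6 = -3563 + 6 = -3557$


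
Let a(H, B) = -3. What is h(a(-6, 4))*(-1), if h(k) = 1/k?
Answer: ⅓ ≈ 0.33333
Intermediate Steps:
h(a(-6, 4))*(-1) = -1/(-3) = -⅓*(-1) = ⅓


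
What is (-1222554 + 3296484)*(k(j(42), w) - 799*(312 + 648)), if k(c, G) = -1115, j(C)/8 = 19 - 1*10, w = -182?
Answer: -1593099699150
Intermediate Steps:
j(C) = 72 (j(C) = 8*(19 - 1*10) = 8*(19 - 10) = 8*9 = 72)
(-1222554 + 3296484)*(k(j(42), w) - 799*(312 + 648)) = (-1222554 + 3296484)*(-1115 - 799*(312 + 648)) = 2073930*(-1115 - 799*960) = 2073930*(-1115 - 767040) = 2073930*(-768155) = -1593099699150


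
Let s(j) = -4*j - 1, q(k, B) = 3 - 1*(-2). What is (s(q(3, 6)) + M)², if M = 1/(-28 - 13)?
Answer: 743044/1681 ≈ 442.02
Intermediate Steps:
q(k, B) = 5 (q(k, B) = 3 + 2 = 5)
s(j) = -1 - 4*j
M = -1/41 (M = 1/(-41) = -1/41 ≈ -0.024390)
(s(q(3, 6)) + M)² = ((-1 - 4*5) - 1/41)² = ((-1 - 20) - 1/41)² = (-21 - 1/41)² = (-862/41)² = 743044/1681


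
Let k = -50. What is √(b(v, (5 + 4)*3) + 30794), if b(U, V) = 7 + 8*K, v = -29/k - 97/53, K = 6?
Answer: √30849 ≈ 175.64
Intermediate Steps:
v = -3313/2650 (v = -29/(-50) - 97/53 = -29*(-1/50) - 97*1/53 = 29/50 - 97/53 = -3313/2650 ≈ -1.2502)
b(U, V) = 55 (b(U, V) = 7 + 8*6 = 7 + 48 = 55)
√(b(v, (5 + 4)*3) + 30794) = √(55 + 30794) = √30849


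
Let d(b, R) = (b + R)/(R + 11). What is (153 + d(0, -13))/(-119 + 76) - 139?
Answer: -12273/86 ≈ -142.71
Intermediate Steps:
d(b, R) = (R + b)/(11 + R)
(153 + d(0, -13))/(-119 + 76) - 139 = (153 + (-13 + 0)/(11 - 13))/(-119 + 76) - 139 = (153 - 13/(-2))/(-43) - 139 = (153 - 1/2*(-13))*(-1/43) - 139 = (153 + 13/2)*(-1/43) - 139 = (319/2)*(-1/43) - 139 = -319/86 - 139 = -12273/86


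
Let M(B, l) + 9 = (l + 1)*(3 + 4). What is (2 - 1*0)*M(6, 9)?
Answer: 122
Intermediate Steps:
M(B, l) = -2 + 7*l (M(B, l) = -9 + (l + 1)*(3 + 4) = -9 + (1 + l)*7 = -9 + (7 + 7*l) = -2 + 7*l)
(2 - 1*0)*M(6, 9) = (2 - 1*0)*(-2 + 7*9) = (2 + 0)*(-2 + 63) = 2*61 = 122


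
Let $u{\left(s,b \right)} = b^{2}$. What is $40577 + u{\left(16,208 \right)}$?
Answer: $83841$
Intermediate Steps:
$40577 + u{\left(16,208 \right)} = 40577 + 208^{2} = 40577 + 43264 = 83841$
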